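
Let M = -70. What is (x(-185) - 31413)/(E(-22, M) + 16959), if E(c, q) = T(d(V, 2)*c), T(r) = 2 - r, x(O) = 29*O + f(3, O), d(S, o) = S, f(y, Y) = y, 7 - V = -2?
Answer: -36775/17159 ≈ -2.1432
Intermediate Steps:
V = 9 (V = 7 - 1*(-2) = 7 + 2 = 9)
x(O) = 3 + 29*O (x(O) = 29*O + 3 = 3 + 29*O)
E(c, q) = 2 - 9*c
(x(-185) - 31413)/(E(-22, M) + 16959) = ((3 + 29*(-185)) - 31413)/((2 - 9*(-22)) + 16959) = ((3 - 5365) - 31413)/((2 + 198) + 16959) = (-5362 - 31413)/(200 + 16959) = -36775/17159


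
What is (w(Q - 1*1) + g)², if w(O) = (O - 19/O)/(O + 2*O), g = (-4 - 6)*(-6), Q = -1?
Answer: 55225/16 ≈ 3451.6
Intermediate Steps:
g = 60 (g = -10*(-6) = 60)
w(O) = (O - 19/O)/(3*O) (w(O) = (O - 19/O)/((3*O)) = (O - 19/O)*(1/(3*O)) = (O - 19/O)/(3*O))
(w(Q - 1*1) + g)² = ((-19 + (-1 - 1*1)²)/(3*(-1 - 1*1)²) + 60)² = ((-19 + (-1 - 1)²)/(3*(-1 - 1)²) + 60)² = ((⅓)*(-19 + (-2)²)/(-2)² + 60)² = ((⅓)*(¼)*(-19 + 4) + 60)² = ((⅓)*(¼)*(-15) + 60)² = (-5/4 + 60)² = (235/4)² = 55225/16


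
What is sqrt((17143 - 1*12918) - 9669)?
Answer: 2*I*sqrt(1361) ≈ 73.783*I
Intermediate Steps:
sqrt((17143 - 1*12918) - 9669) = sqrt((17143 - 12918) - 9669) = sqrt(4225 - 9669) = sqrt(-5444) = 2*I*sqrt(1361)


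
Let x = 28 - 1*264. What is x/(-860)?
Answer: 59/215 ≈ 0.27442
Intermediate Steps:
x = -236 (x = 28 - 264 = -236)
x/(-860) = -236/(-860) = -236*(-1/860) = 59/215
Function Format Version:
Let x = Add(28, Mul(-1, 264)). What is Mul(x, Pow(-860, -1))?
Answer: Rational(59, 215) ≈ 0.27442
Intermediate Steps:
x = -236 (x = Add(28, -264) = -236)
Mul(x, Pow(-860, -1)) = Mul(-236, Pow(-860, -1)) = Mul(-236, Rational(-1, 860)) = Rational(59, 215)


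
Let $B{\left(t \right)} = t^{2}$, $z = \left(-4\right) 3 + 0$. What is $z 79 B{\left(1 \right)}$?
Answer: $-948$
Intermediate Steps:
$z = -12$ ($z = -12 + 0 = -12$)
$z 79 B{\left(1 \right)} = \left(-12\right) 79 \cdot 1^{2} = \left(-948\right) 1 = -948$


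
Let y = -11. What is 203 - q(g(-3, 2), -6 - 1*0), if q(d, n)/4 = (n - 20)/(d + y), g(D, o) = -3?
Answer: 1369/7 ≈ 195.57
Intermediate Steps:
q(d, n) = 4*(-20 + n)/(-11 + d) (q(d, n) = 4*((n - 20)/(d - 11)) = 4*((-20 + n)/(-11 + d)) = 4*(-20 + n)/(-11 + d))
203 - q(g(-3, 2), -6 - 1*0) = 203 - 4*(-20 + (-6 - 1*0))/(-11 - 3) = 203 - 4*(-20 + (-6 + 0))/(-14) = 203 - 4*(-1)*(-20 - 6)/14 = 203 - 4*(-1)*(-26)/14 = 203 - 1*52/7 = 203 - 52/7 = 1369/7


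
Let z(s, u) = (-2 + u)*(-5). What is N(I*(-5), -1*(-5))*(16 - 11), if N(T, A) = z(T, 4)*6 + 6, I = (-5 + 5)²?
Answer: -270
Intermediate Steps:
I = 0 (I = 0² = 0)
z(s, u) = 10 - 5*u
N(T, A) = -54 (N(T, A) = (10 - 5*4)*6 + 6 = (10 - 20)*6 + 6 = -10*6 + 6 = -60 + 6 = -54)
N(I*(-5), -1*(-5))*(16 - 11) = -54*(16 - 11) = -54*5 = -270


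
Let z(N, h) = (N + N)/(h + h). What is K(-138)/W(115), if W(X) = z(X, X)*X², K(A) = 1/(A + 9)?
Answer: -1/1706025 ≈ -5.8616e-7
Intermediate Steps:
z(N, h) = N/h (z(N, h) = (2*N)/((2*h)) = (2*N)*(1/(2*h)) = N/h)
K(A) = 1/(9 + A)
W(X) = X² (W(X) = (X/X)*X² = 1*X² = X²)
K(-138)/W(115) = 1/((9 - 138)*(115²)) = 1/(-129*13225) = -1/129*1/13225 = -1/1706025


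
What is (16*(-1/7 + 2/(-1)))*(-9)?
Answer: 2160/7 ≈ 308.57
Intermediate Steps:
(16*(-1/7 + 2/(-1)))*(-9) = (16*(-1*⅐ + 2*(-1)))*(-9) = (16*(-⅐ - 2))*(-9) = (16*(-15/7))*(-9) = -240/7*(-9) = 2160/7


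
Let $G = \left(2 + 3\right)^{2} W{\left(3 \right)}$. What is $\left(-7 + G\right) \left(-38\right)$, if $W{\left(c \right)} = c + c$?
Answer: $-5434$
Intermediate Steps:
$W{\left(c \right)} = 2 c$
$G = 150$ ($G = \left(2 + 3\right)^{2} \cdot 2 \cdot 3 = 5^{2} \cdot 6 = 25 \cdot 6 = 150$)
$\left(-7 + G\right) \left(-38\right) = \left(-7 + 150\right) \left(-38\right) = 143 \left(-38\right) = -5434$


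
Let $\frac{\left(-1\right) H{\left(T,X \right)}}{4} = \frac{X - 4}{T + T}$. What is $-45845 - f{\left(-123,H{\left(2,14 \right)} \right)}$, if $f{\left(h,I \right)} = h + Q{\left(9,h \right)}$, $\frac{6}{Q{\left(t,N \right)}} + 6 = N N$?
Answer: $- \frac{230484604}{5041} \approx -45722.0$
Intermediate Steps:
$H{\left(T,X \right)} = - \frac{2 \left(-4 + X\right)}{T}$ ($H{\left(T,X \right)} = - 4 \frac{X - 4}{T + T} = - 4 \frac{-4 + X}{2 T} = - \frac{2 \left(-4 + X\right)}{T}$)
$Q{\left(t,N \right)} = \frac{6}{-6 + N^{2}}$ ($Q{\left(t,N \right)} = \frac{6}{-6 + N N} = \frac{6}{-6 + N^{2}}$)
$f{\left(h,I \right)} = h + \frac{6}{-6 + h^{2}}$
$-45845 - f{\left(-123,H{\left(2,14 \right)} \right)} = -45845 - \left(-123 + \frac{6}{-6 + \left(-123\right)^{2}}\right) = -45845 - \left(-123 + \frac{6}{-6 + 15129}\right) = -45845 - \left(-123 + \frac{6}{15123}\right) = -45845 - \left(-123 + 6 \cdot \frac{1}{15123}\right) = -45845 - \left(-123 + \frac{2}{5041}\right) = -45845 - - \frac{620041}{5041} = -45845 + \frac{620041}{5041} = - \frac{230484604}{5041}$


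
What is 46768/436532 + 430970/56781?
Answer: 47696932462/6196680873 ≈ 7.6972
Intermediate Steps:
46768/436532 + 430970/56781 = 46768*(1/436532) + 430970*(1/56781) = 11692/109133 + 430970/56781 = 47696932462/6196680873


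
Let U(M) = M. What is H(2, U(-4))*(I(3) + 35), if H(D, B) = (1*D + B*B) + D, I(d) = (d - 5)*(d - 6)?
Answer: 820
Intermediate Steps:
I(d) = (-6 + d)*(-5 + d) (I(d) = (-5 + d)*(-6 + d) = (-6 + d)*(-5 + d))
H(D, B) = B² + 2*D (H(D, B) = (D + B²) + D = B² + 2*D)
H(2, U(-4))*(I(3) + 35) = ((-4)² + 2*2)*((30 + 3² - 11*3) + 35) = (16 + 4)*((30 + 9 - 33) + 35) = 20*(6 + 35) = 20*41 = 820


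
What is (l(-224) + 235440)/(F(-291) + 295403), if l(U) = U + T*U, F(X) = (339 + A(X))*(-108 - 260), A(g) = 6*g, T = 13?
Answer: 232304/813179 ≈ 0.28567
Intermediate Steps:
F(X) = -124752 - 2208*X (F(X) = (339 + 6*X)*(-108 - 260) = (339 + 6*X)*(-368) = -124752 - 2208*X)
l(U) = 14*U (l(U) = U + 13*U = 14*U)
(l(-224) + 235440)/(F(-291) + 295403) = (14*(-224) + 235440)/((-124752 - 2208*(-291)) + 295403) = (-3136 + 235440)/((-124752 + 642528) + 295403) = 232304/(517776 + 295403) = 232304/813179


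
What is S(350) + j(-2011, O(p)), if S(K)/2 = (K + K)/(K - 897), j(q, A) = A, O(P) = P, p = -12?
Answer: -7964/547 ≈ -14.559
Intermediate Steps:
S(K) = 4*K/(-897 + K) (S(K) = 2*((K + K)/(K - 897)) = 2*((2*K)/(-897 + K)) = 2*(2*K/(-897 + K)) = 4*K/(-897 + K))
S(350) + j(-2011, O(p)) = 4*350/(-897 + 350) - 12 = 4*350/(-547) - 12 = 4*350*(-1/547) - 12 = -1400/547 - 12 = -7964/547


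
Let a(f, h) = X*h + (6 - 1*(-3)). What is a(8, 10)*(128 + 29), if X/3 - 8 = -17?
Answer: -40977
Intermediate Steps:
X = -27 (X = 24 + 3*(-17) = 24 - 51 = -27)
a(f, h) = 9 - 27*h (a(f, h) = -27*h + (6 - 1*(-3)) = -27*h + (6 + 3) = -27*h + 9 = 9 - 27*h)
a(8, 10)*(128 + 29) = (9 - 27*10)*(128 + 29) = (9 - 270)*157 = -261*157 = -40977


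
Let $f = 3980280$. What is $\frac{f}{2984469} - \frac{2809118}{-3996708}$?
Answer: $\frac{4048623751097}{1988008521342} \approx 2.0365$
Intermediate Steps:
$\frac{f}{2984469} - \frac{2809118}{-3996708} = \frac{3980280}{2984469} - \frac{2809118}{-3996708} = 3980280 \cdot \frac{1}{2984469} - - \frac{1404559}{1998354} = \frac{1326760}{994823} + \frac{1404559}{1998354} = \frac{4048623751097}{1988008521342}$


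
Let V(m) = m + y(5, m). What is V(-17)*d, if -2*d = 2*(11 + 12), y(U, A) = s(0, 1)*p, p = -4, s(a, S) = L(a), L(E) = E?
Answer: 391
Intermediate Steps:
s(a, S) = a
y(U, A) = 0 (y(U, A) = 0*(-4) = 0)
d = -23 (d = -(11 + 12) = -23 ≈ -23.000)
V(m) = m (V(m) = m + 0 = m)
V(-17)*d = -17*(-23) = 391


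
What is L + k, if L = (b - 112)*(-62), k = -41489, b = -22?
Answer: -33181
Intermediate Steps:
L = 8308 (L = (-22 - 112)*(-62) = -134*(-62) = 8308)
L + k = 8308 - 41489 = -33181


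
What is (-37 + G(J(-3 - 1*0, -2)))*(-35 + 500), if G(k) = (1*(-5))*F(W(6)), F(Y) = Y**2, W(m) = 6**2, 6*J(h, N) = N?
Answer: -3030405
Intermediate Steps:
J(h, N) = N/6
W(m) = 36
G(k) = -6480 (G(k) = (1*(-5))*36**2 = -5*1296 = -6480)
(-37 + G(J(-3 - 1*0, -2)))*(-35 + 500) = (-37 - 6480)*(-35 + 500) = -6517*465 = -3030405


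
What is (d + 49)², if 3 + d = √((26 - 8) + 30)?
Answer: 2164 + 368*√3 ≈ 2801.4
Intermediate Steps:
d = -3 + 4*√3 (d = -3 + √((26 - 8) + 30) = -3 + √(18 + 30) = -3 + √48 = -3 + 4*√3 ≈ 3.9282)
(d + 49)² = ((-3 + 4*√3) + 49)² = (46 + 4*√3)²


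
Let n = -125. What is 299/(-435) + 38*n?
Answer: -2066549/435 ≈ -4750.7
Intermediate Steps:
299/(-435) + 38*n = 299/(-435) + 38*(-125) = 299*(-1/435) - 4750 = -299/435 - 4750 = -2066549/435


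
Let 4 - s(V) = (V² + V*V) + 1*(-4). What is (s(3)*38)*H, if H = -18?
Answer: 6840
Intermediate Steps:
s(V) = 8 - 2*V² (s(V) = 4 - ((V² + V*V) + 1*(-4)) = 4 - ((V² + V²) - 4) = 4 - (2*V² - 4) = 4 - (-4 + 2*V²) = 4 + (4 - 2*V²) = 8 - 2*V²)
(s(3)*38)*H = ((8 - 2*3²)*38)*(-18) = ((8 - 2*9)*38)*(-18) = ((8 - 18)*38)*(-18) = -10*38*(-18) = -380*(-18) = 6840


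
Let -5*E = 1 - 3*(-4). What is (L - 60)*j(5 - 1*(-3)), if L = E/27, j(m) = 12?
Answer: -32452/45 ≈ -721.16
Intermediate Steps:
E = -13/5 (E = -(1 - 3*(-4))/5 = -(1 + 12)/5 = -⅕*13 = -13/5 ≈ -2.6000)
L = -13/135 (L = -13/5/27 = -13/5*1/27 = -13/135 ≈ -0.096296)
(L - 60)*j(5 - 1*(-3)) = (-13/135 - 60)*12 = -8113/135*12 = -32452/45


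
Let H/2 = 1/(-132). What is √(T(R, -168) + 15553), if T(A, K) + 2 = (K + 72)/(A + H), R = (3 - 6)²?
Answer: √5464736351/593 ≈ 124.66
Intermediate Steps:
R = 9 (R = (-3)² = 9)
H = -1/66 (H = 2/(-132) = 2*(-1/132) = -1/66 ≈ -0.015152)
T(A, K) = -2 + (72 + K)/(-1/66 + A) (T(A, K) = -2 + (K + 72)/(A - 1/66) = -2 + (72 + K)/(-1/66 + A))
√(T(R, -168) + 15553) = √(2*(2377 - 66*9 + 33*(-168))/(-1 + 66*9) + 15553) = √(2*(2377 - 594 - 5544)/(-1 + 594) + 15553) = √(2*(-3761)/593 + 15553) = √(2*(1/593)*(-3761) + 15553) = √(-7522/593 + 15553) = √(9215407/593) = √5464736351/593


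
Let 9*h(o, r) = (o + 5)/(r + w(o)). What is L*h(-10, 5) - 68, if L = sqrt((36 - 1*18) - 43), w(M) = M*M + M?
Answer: -68 - 5*I/171 ≈ -68.0 - 0.02924*I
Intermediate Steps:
w(M) = M + M**2 (w(M) = M**2 + M = M + M**2)
h(o, r) = (5 + o)/(9*(r + o*(1 + o))) (h(o, r) = ((o + 5)/(r + o*(1 + o)))/9 = ((5 + o)/(r + o*(1 + o)))/9 = (5 + o)/(9*(r + o*(1 + o))))
L = 5*I (L = sqrt((36 - 18) - 43) = sqrt(18 - 43) = sqrt(-25) = 5*I ≈ 5.0*I)
L*h(-10, 5) - 68 = (5*I)*((5 - 10)/(9*(5 - 10*(1 - 10)))) - 68 = (5*I)*((1/9)*(-5)/(5 - 10*(-9))) - 68 = (5*I)*((1/9)*(-5)/(5 + 90)) - 68 = (5*I)*((1/9)*(-5)/95) - 68 = (5*I)*((1/9)*(1/95)*(-5)) - 68 = (5*I)*(-1/171) - 68 = -5*I/171 - 68 = -68 - 5*I/171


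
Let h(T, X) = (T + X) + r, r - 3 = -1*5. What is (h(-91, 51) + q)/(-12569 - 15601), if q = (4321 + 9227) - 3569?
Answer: -9937/28170 ≈ -0.35275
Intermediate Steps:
r = -2 (r = 3 - 1*5 = 3 - 5 = -2)
q = 9979 (q = 13548 - 3569 = 9979)
h(T, X) = -2 + T + X (h(T, X) = (T + X) - 2 = -2 + T + X)
(h(-91, 51) + q)/(-12569 - 15601) = ((-2 - 91 + 51) + 9979)/(-12569 - 15601) = (-42 + 9979)/(-28170) = 9937*(-1/28170) = -9937/28170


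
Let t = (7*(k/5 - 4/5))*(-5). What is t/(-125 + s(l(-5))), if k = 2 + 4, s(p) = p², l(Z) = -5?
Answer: 7/50 ≈ 0.14000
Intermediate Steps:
k = 6
t = -14 (t = (7*(6/5 - 4/5))*(-5) = (7*(6*(⅕) - 4*⅕))*(-5) = (7*(6/5 - ⅘))*(-5) = (7*(⅖))*(-5) = (14/5)*(-5) = -14)
t/(-125 + s(l(-5))) = -14/(-125 + (-5)²) = -14/(-125 + 25) = -14/(-100) = -1/100*(-14) = 7/50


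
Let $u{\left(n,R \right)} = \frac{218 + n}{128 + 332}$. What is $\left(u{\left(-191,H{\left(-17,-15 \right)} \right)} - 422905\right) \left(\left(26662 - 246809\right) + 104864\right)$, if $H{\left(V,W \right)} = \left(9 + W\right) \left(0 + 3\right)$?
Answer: $\frac{22426725160259}{460} \approx 4.8754 \cdot 10^{10}$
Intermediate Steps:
$H{\left(V,W \right)} = 27 + 3 W$ ($H{\left(V,W \right)} = \left(9 + W\right) 3 = 27 + 3 W$)
$u{\left(n,R \right)} = \frac{109}{230} + \frac{n}{460}$ ($u{\left(n,R \right)} = \frac{218 + n}{460} = \left(218 + n\right) \frac{1}{460} = \frac{109}{230} + \frac{n}{460}$)
$\left(u{\left(-191,H{\left(-17,-15 \right)} \right)} - 422905\right) \left(\left(26662 - 246809\right) + 104864\right) = \left(\left(\frac{109}{230} + \frac{1}{460} \left(-191\right)\right) - 422905\right) \left(\left(26662 - 246809\right) + 104864\right) = \left(\left(\frac{109}{230} - \frac{191}{460}\right) - 422905\right) \left(\left(26662 - 246809\right) + 104864\right) = \left(\frac{27}{460} - 422905\right) \left(-220147 + 104864\right) = \left(- \frac{194536273}{460}\right) \left(-115283\right) = \frac{22426725160259}{460}$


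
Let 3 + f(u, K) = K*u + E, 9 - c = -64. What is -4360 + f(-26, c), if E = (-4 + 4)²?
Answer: -6261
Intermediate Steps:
c = 73 (c = 9 - 1*(-64) = 9 + 64 = 73)
E = 0 (E = 0² = 0)
f(u, K) = -3 + K*u (f(u, K) = -3 + (K*u + 0) = -3 + K*u)
-4360 + f(-26, c) = -4360 + (-3 + 73*(-26)) = -4360 + (-3 - 1898) = -4360 - 1901 = -6261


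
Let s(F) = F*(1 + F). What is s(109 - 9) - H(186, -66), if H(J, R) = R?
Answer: 10166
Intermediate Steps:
s(109 - 9) - H(186, -66) = (109 - 9)*(1 + (109 - 9)) - 1*(-66) = 100*(1 + 100) + 66 = 100*101 + 66 = 10100 + 66 = 10166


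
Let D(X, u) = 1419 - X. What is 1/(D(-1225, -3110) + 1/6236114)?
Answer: 6236114/16488285417 ≈ 0.00037821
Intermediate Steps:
1/(D(-1225, -3110) + 1/6236114) = 1/((1419 - 1*(-1225)) + 1/6236114) = 1/((1419 + 1225) + 1/6236114) = 1/(2644 + 1/6236114) = 1/(16488285417/6236114) = 6236114/16488285417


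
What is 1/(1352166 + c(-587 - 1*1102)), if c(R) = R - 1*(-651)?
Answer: 1/1351128 ≈ 7.4012e-7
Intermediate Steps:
c(R) = 651 + R (c(R) = R + 651 = 651 + R)
1/(1352166 + c(-587 - 1*1102)) = 1/(1352166 + (651 + (-587 - 1*1102))) = 1/(1352166 + (651 + (-587 - 1102))) = 1/(1352166 + (651 - 1689)) = 1/(1352166 - 1038) = 1/1351128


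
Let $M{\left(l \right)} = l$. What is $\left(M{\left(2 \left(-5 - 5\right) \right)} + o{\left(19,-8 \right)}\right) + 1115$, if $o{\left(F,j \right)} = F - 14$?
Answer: $1100$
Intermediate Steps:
$o{\left(F,j \right)} = -14 + F$ ($o{\left(F,j \right)} = F - 14 = -14 + F$)
$\left(M{\left(2 \left(-5 - 5\right) \right)} + o{\left(19,-8 \right)}\right) + 1115 = \left(2 \left(-5 - 5\right) + \left(-14 + 19\right)\right) + 1115 = \left(2 \left(-10\right) + 5\right) + 1115 = \left(-20 + 5\right) + 1115 = -15 + 1115 = 1100$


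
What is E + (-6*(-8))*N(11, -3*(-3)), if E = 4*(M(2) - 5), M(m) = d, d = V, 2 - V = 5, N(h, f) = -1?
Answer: -80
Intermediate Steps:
V = -3 (V = 2 - 1*5 = 2 - 5 = -3)
d = -3
M(m) = -3
E = -32 (E = 4*(-3 - 5) = 4*(-8) = -32)
E + (-6*(-8))*N(11, -3*(-3)) = -32 - 6*(-8)*(-1) = -32 + 48*(-1) = -32 - 48 = -80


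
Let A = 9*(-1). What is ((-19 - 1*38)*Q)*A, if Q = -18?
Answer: -9234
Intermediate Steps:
A = -9
((-19 - 1*38)*Q)*A = ((-19 - 1*38)*(-18))*(-9) = ((-19 - 38)*(-18))*(-9) = -57*(-18)*(-9) = 1026*(-9) = -9234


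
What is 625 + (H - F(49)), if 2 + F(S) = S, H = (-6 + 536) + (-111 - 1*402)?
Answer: 595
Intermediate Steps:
H = 17 (H = 530 + (-111 - 402) = 530 - 513 = 17)
F(S) = -2 + S
625 + (H - F(49)) = 625 + (17 - (-2 + 49)) = 625 + (17 - 1*47) = 625 + (17 - 47) = 625 - 30 = 595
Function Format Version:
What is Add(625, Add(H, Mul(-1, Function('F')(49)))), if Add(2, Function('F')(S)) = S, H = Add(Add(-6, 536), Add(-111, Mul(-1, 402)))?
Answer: 595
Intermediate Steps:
H = 17 (H = Add(530, Add(-111, -402)) = Add(530, -513) = 17)
Function('F')(S) = Add(-2, S)
Add(625, Add(H, Mul(-1, Function('F')(49)))) = Add(625, Add(17, Mul(-1, Add(-2, 49)))) = Add(625, Add(17, Mul(-1, 47))) = Add(625, Add(17, -47)) = Add(625, -30) = 595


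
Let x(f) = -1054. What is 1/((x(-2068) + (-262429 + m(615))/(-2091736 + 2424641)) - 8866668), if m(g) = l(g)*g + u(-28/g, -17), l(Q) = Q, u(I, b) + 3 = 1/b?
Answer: -1131877/10037170180498 ≈ -1.1277e-7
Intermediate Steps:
u(I, b) = -3 + 1/b
m(g) = -52/17 + g**2 (m(g) = g*g + (-3 + 1/(-17)) = g**2 + (-3 - 1/17) = g**2 - 52/17 = -52/17 + g**2)
1/((x(-2068) + (-262429 + m(615))/(-2091736 + 2424641)) - 8866668) = 1/((-1054 + (-262429 + (-52/17 + 615**2))/(-2091736 + 2424641)) - 8866668) = 1/((-1054 + (-262429 + (-52/17 + 378225))/332905) - 8866668) = 1/((-1054 + (-262429 + 6429773/17)*(1/332905)) - 8866668) = 1/((-1054 + (1968480/17)*(1/332905)) - 8866668) = 1/((-1054 + 393696/1131877) - 8866668) = 1/(-1192604662/1131877 - 8866668) = 1/(-10037170180498/1131877) = -1131877/10037170180498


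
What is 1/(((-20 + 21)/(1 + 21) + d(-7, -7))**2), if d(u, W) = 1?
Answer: 484/529 ≈ 0.91493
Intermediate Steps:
1/(((-20 + 21)/(1 + 21) + d(-7, -7))**2) = 1/(((-20 + 21)/(1 + 21) + 1)**2) = 1/((1/22 + 1)**2) = 1/((23/22)**2) = 1/(529/484) = 484/529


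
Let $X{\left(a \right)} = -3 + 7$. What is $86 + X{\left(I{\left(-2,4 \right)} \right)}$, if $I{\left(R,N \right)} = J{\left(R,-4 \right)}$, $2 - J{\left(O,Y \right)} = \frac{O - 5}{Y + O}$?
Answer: $90$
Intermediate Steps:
$J{\left(O,Y \right)} = 2 - \frac{-5 + O}{O + Y}$ ($J{\left(O,Y \right)} = 2 - \frac{O - 5}{Y + O} = 2 - \frac{-5 + O}{O + Y}$)
$I{\left(R,N \right)} = \frac{-3 + R}{-4 + R}$ ($I{\left(R,N \right)} = \frac{5 + R + 2 \left(-4\right)}{R - 4} = \frac{5 + R - 8}{-4 + R} = \frac{-3 + R}{-4 + R}$)
$X{\left(a \right)} = 4$
$86 + X{\left(I{\left(-2,4 \right)} \right)} = 86 + 4 = 90$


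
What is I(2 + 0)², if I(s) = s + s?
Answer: 16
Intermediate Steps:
I(s) = 2*s
I(2 + 0)² = (2*(2 + 0))² = (2*2)² = 4² = 16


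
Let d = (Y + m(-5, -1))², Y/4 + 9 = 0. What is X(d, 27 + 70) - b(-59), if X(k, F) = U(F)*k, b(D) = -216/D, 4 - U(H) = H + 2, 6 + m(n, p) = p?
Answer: -10363861/59 ≈ -1.7566e+5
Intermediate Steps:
m(n, p) = -6 + p
Y = -36 (Y = -36 + 4*0 = -36 + 0 = -36)
U(H) = 2 - H (U(H) = 4 - (H + 2) = 4 - (2 + H) = 4 + (-2 - H) = 2 - H)
d = 1849 (d = (-36 + (-6 - 1))² = (-36 - 7)² = (-43)² = 1849)
X(k, F) = k*(2 - F) (X(k, F) = (2 - F)*k = k*(2 - F))
X(d, 27 + 70) - b(-59) = 1849*(2 - (27 + 70)) - (-216)/(-59) = 1849*(2 - 1*97) - (-216)*(-1)/59 = 1849*(2 - 97) - 1*216/59 = 1849*(-95) - 216/59 = -175655 - 216/59 = -10363861/59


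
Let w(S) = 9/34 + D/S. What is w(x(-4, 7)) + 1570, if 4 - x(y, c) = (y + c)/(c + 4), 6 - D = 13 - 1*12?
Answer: 2190819/1394 ≈ 1571.6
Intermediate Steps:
D = 5 (D = 6 - (13 - 1*12) = 6 - (13 - 12) = 6 - 1*1 = 6 - 1 = 5)
x(y, c) = 4 - (c + y)/(4 + c) (x(y, c) = 4 - (y + c)/(c + 4) = 4 - (c + y)/(4 + c))
w(S) = 9/34 + 5/S
w(x(-4, 7)) + 1570 = (9/34 + 5/(((16 - 1*(-4) + 3*7)/(4 + 7)))) + 1570 = (9/34 + 5/(((16 + 4 + 21)/11))) + 1570 = (9/34 + 5/(((1/11)*41))) + 1570 = (9/34 + 5/(41/11)) + 1570 = (9/34 + 5*(11/41)) + 1570 = (9/34 + 55/41) + 1570 = 2239/1394 + 1570 = 2190819/1394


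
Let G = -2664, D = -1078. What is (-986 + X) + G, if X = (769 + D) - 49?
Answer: -4008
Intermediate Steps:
X = -358 (X = (769 - 1078) - 49 = -309 - 49 = -358)
(-986 + X) + G = (-986 - 358) - 2664 = -1344 - 2664 = -4008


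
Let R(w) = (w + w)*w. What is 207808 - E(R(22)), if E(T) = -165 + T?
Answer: 207005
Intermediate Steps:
R(w) = 2*w² (R(w) = (2*w)*w = 2*w²)
207808 - E(R(22)) = 207808 - (-165 + 2*22²) = 207808 - (-165 + 2*484) = 207808 - (-165 + 968) = 207808 - 1*803 = 207808 - 803 = 207005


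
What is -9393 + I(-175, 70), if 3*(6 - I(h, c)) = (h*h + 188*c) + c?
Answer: -72016/3 ≈ -24005.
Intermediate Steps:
I(h, c) = 6 - 63*c - h²/3 (I(h, c) = 6 - ((h*h + 188*c) + c)/3 = 6 - ((h² + 188*c) + c)/3 = 6 - (h² + 189*c)/3 = 6 + (-63*c - h²/3) = 6 - 63*c - h²/3)
-9393 + I(-175, 70) = -9393 + (6 - 63*70 - ⅓*(-175)²) = -9393 + (6 - 4410 - ⅓*30625) = -9393 + (6 - 4410 - 30625/3) = -9393 - 43837/3 = -72016/3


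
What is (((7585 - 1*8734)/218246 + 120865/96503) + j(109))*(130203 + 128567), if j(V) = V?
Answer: 300426708984004725/10530696869 ≈ 2.8529e+7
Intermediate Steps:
(((7585 - 1*8734)/218246 + 120865/96503) + j(109))*(130203 + 128567) = (((7585 - 1*8734)/218246 + 120865/96503) + 109)*(130203 + 128567) = (((7585 - 8734)*(1/218246) + 120865*(1/96503)) + 109)*258770 = ((-1149*1/218246 + 120865/96503) + 109)*258770 = ((-1149/218246 + 120865/96503) + 109)*258770 = (26267420843/21061393738 + 109)*258770 = (2321959338285/21061393738)*258770 = 300426708984004725/10530696869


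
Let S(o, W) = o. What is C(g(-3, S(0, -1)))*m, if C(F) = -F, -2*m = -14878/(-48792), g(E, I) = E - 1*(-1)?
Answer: -7439/24396 ≈ -0.30493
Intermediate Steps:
g(E, I) = 1 + E (g(E, I) = E + 1 = 1 + E)
m = -7439/48792 (m = -(-7439)/(-48792) = -(-7439)*(-1)/48792 = -½*7439/24396 = -7439/48792 ≈ -0.15246)
C(g(-3, S(0, -1)))*m = -(1 - 3)*(-7439/48792) = -1*(-2)*(-7439/48792) = 2*(-7439/48792) = -7439/24396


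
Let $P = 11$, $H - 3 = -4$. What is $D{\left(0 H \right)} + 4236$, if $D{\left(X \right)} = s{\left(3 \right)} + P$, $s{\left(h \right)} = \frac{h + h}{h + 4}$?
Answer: $\frac{29735}{7} \approx 4247.9$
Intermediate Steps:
$H = -1$ ($H = 3 - 4 = -1$)
$s{\left(h \right)} = \frac{2 h}{4 + h}$
$D{\left(X \right)} = \frac{83}{7}$ ($D{\left(X \right)} = 2 \cdot 3 \frac{1}{4 + 3} + 11 = 2 \cdot 3 \cdot \frac{1}{7} + 11 = \frac{6}{7} + 11 = \frac{83}{7}$)
$D{\left(0 H \right)} + 4236 = \frac{83}{7} + 4236 = \frac{29735}{7}$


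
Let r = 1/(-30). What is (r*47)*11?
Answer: -517/30 ≈ -17.233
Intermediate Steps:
r = -1/30 ≈ -0.033333
(r*47)*11 = -1/30*47*11 = -47/30*11 = -517/30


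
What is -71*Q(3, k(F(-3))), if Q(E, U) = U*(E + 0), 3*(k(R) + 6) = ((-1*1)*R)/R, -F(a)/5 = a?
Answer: 1349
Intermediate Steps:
F(a) = -5*a
k(R) = -19/3 (k(R) = -6 + (((-1*1)*R)/R)/3 = -6 + ((-R)/R)/3 = -6 + (⅓)*(-1) = -6 - ⅓ = -19/3)
Q(E, U) = E*U (Q(E, U) = U*E = E*U)
-71*Q(3, k(F(-3))) = -213*(-19)/3 = -71*(-19) = 1349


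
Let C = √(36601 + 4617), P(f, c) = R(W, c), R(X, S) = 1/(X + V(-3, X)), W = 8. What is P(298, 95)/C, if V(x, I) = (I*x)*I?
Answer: -√41218/7584112 ≈ -2.6769e-5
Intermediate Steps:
V(x, I) = x*I²
R(X, S) = 1/(X - 3*X²)
P(f, c) = -1/184 (P(f, c) = -1/(8*(-1 + 3*8)) = -1*⅛/(-1 + 24) = -1*⅛/23 = -1*⅛*1/23 = -1/184)
C = √41218 ≈ 203.02
P(298, 95)/C = -√41218/41218/184 = -√41218/7584112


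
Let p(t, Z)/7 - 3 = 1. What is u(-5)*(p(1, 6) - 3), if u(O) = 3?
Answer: 75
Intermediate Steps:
p(t, Z) = 28 (p(t, Z) = 21 + 7*1 = 21 + 7 = 28)
u(-5)*(p(1, 6) - 3) = 3*(28 - 3) = 3*25 = 75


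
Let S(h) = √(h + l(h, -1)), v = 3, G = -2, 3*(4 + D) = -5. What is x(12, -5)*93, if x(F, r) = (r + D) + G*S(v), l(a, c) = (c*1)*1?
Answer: -992 - 186*√2 ≈ -1255.0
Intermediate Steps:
D = -17/3 (D = -4 + (⅓)*(-5) = -4 - 5/3 = -17/3 ≈ -5.6667)
l(a, c) = c (l(a, c) = c*1 = c)
S(h) = √(-1 + h) (S(h) = √(h - 1) = √(-1 + h))
x(F, r) = -17/3 + r - 2*√2 (x(F, r) = (r - 17/3) - 2*√(-1 + 3) = (-17/3 + r) - 2*√2 = -17/3 + r - 2*√2)
x(12, -5)*93 = (-17/3 - 5 - 2*√2)*93 = (-32/3 - 2*√2)*93 = -992 - 186*√2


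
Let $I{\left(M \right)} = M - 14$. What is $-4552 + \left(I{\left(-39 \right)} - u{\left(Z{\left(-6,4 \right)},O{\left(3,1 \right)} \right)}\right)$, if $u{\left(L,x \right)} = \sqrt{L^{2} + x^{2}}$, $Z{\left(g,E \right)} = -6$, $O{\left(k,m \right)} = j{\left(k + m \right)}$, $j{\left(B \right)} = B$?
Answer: $-4605 - 2 \sqrt{13} \approx -4612.2$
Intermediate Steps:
$O{\left(k,m \right)} = k + m$
$I{\left(M \right)} = -14 + M$ ($I{\left(M \right)} = M - 14 = -14 + M$)
$-4552 + \left(I{\left(-39 \right)} - u{\left(Z{\left(-6,4 \right)},O{\left(3,1 \right)} \right)}\right) = -4552 - \left(53 + \sqrt{\left(-6\right)^{2} + \left(3 + 1\right)^{2}}\right) = -4552 - \left(53 + \sqrt{36 + 4^{2}}\right) = -4552 - \left(53 + \sqrt{36 + 16}\right) = -4552 - \left(53 + \sqrt{52}\right) = -4552 - \left(53 + 2 \sqrt{13}\right) = -4605 - 2 \sqrt{13}$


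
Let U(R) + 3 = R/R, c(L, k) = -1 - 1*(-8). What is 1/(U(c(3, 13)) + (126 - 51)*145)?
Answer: 1/10873 ≈ 9.1971e-5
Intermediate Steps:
c(L, k) = 7 (c(L, k) = -1 + 8 = 7)
U(R) = -2 (U(R) = -3 + R/R = -3 + 1 = -2)
1/(U(c(3, 13)) + (126 - 51)*145) = 1/(-2 + (126 - 51)*145) = 1/(-2 + 75*145) = 1/(-2 + 10875) = 1/10873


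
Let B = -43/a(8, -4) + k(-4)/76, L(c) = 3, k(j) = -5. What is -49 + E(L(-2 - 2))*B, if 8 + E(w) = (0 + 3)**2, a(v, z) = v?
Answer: -8275/152 ≈ -54.441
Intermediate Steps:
E(w) = 1 (E(w) = -8 + (0 + 3)**2 = -8 + 3**2 = -8 + 9 = 1)
B = -827/152 (B = -43/8 - 5/76 = -827/152 ≈ -5.4408)
-49 + E(L(-2 - 2))*B = -49 + 1*(-827/152) = -49 - 827/152 = -8275/152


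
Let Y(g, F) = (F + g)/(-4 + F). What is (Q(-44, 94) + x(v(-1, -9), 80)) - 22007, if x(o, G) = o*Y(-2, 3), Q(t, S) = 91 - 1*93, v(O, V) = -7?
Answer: -22002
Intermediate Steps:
Y(g, F) = (F + g)/(-4 + F)
Q(t, S) = -2 (Q(t, S) = 91 - 93 = -2)
x(o, G) = -o (x(o, G) = o*((3 - 2)/(-4 + 3)) = o*(1/(-1)) = o*(-1*1) = o*(-1) = -o)
(Q(-44, 94) + x(v(-1, -9), 80)) - 22007 = (-2 - 1*(-7)) - 22007 = (-2 + 7) - 22007 = 5 - 22007 = -22002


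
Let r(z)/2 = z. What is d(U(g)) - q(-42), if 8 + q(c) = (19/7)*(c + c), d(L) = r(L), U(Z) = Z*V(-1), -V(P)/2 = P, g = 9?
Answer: 272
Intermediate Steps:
r(z) = 2*z
V(P) = -2*P
U(Z) = 2*Z (U(Z) = Z*(-2*(-1)) = Z*2 = 2*Z)
d(L) = 2*L
q(c) = -8 + 38*c/7 (q(c) = -8 + (19/7)*(c + c) = -8 + (19*(1/7))*(2*c) = -8 + 19*(2*c)/7 = -8 + 38*c/7)
d(U(g)) - q(-42) = 2*(2*9) - (-8 + (38/7)*(-42)) = 2*18 - (-8 - 228) = 36 - 1*(-236) = 36 + 236 = 272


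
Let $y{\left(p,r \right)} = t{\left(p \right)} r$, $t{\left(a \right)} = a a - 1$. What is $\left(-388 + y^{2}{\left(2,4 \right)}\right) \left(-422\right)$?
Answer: $102968$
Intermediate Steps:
$t{\left(a \right)} = -1 + a^{2}$ ($t{\left(a \right)} = a^{2} - 1 = -1 + a^{2}$)
$y{\left(p,r \right)} = r \left(-1 + p^{2}\right)$ ($y{\left(p,r \right)} = \left(-1 + p^{2}\right) r = r \left(-1 + p^{2}\right)$)
$\left(-388 + y^{2}{\left(2,4 \right)}\right) \left(-422\right) = \left(-388 + \left(4 \left(-1 + 2^{2}\right)\right)^{2}\right) \left(-422\right) = \left(-388 + \left(4 \left(-1 + 4\right)\right)^{2}\right) \left(-422\right) = \left(-388 + \left(4 \cdot 3\right)^{2}\right) \left(-422\right) = \left(-388 + 12^{2}\right) \left(-422\right) = \left(-388 + 144\right) \left(-422\right) = \left(-244\right) \left(-422\right) = 102968$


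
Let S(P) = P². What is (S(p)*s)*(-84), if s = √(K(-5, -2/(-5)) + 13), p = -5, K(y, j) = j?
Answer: -420*√335 ≈ -7687.3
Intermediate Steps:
s = √335/5 (s = √(-2/(-5) + 13) = √(-2*(-⅕) + 13) = √(⅖ + 13) = √(67/5) = √335/5 ≈ 3.6606)
(S(p)*s)*(-84) = ((-5)²*(√335/5))*(-84) = (25*(√335/5))*(-84) = (5*√335)*(-84) = -420*√335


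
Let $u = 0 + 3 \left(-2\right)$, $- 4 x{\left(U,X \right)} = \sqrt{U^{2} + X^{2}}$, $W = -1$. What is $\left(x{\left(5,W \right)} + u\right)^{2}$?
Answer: $\frac{\left(24 + \sqrt{26}\right)^{2}}{16} \approx 52.922$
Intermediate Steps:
$x{\left(U,X \right)} = - \frac{\sqrt{U^{2} + X^{2}}}{4}$
$u = -6$ ($u = 0 - 6 = -6$)
$\left(x{\left(5,W \right)} + u\right)^{2} = \left(- \frac{\sqrt{5^{2} + \left(-1\right)^{2}}}{4} - 6\right)^{2} = \left(- \frac{\sqrt{25 + 1}}{4} - 6\right)^{2} = \left(- \frac{\sqrt{26}}{4} - 6\right)^{2} = \left(-6 - \frac{\sqrt{26}}{4}\right)^{2}$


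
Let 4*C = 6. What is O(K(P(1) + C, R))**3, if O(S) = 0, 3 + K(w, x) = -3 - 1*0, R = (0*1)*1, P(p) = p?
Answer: 0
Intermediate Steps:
R = 0 (R = 0*1 = 0)
C = 3/2 (C = (1/4)*6 = 3/2 ≈ 1.5000)
K(w, x) = -6 (K(w, x) = -3 + (-3 - 1*0) = -3 + (-3 + 0) = -3 - 3 = -6)
O(K(P(1) + C, R))**3 = 0**3 = 0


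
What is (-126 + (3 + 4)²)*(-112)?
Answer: 8624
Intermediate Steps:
(-126 + (3 + 4)²)*(-112) = (-126 + 7²)*(-112) = (-126 + 49)*(-112) = -77*(-112) = 8624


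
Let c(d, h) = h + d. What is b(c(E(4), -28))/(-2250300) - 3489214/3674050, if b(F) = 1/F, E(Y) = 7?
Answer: -3297746797483/3472440180300 ≈ -0.94969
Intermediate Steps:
c(d, h) = d + h
b(c(E(4), -28))/(-2250300) - 3489214/3674050 = 1/((7 - 28)*(-2250300)) - 3489214/3674050 = -1/2250300/(-21) - 3489214*1/3674050 = -1/21*(-1/2250300) - 1744607/1837025 = 1/47256300 - 1744607/1837025 = -3297746797483/3472440180300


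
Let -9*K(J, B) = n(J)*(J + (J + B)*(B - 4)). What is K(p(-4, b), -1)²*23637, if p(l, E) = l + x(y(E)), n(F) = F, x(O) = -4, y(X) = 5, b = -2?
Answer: 690326464/27 ≈ 2.5568e+7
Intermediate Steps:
p(l, E) = -4 + l (p(l, E) = l - 4 = -4 + l)
K(J, B) = -J*(J + (-4 + B)*(B + J))/9 (K(J, B) = -J*(J + (J + B)*(B - 4))/9 = -J*(J + (B + J)*(-4 + B))/9 = -J*(J + (-4 + B)*(B + J))/9)
K(p(-4, b), -1)²*23637 = ((-4 - 4)*(-1*(-1)² + 3*(-4 - 4) + 4*(-1) - 1*(-1)*(-4 - 4))/9)²*23637 = ((⅑)*(-8)*(-1*1 + 3*(-8) - 4 - 1*(-1)*(-8)))²*23637 = ((⅑)*(-8)*(-1 - 24 - 4 - 8))²*23637 = ((⅑)*(-8)*(-37))²*23637 = (296/9)²*23637 = (87616/81)*23637 = 690326464/27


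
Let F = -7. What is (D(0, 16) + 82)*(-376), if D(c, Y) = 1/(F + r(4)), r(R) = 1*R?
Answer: -92120/3 ≈ -30707.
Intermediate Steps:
r(R) = R
D(c, Y) = -⅓ (D(c, Y) = 1/(-7 + 4) = 1/(-3) = -⅓)
(D(0, 16) + 82)*(-376) = (-⅓ + 82)*(-376) = (245/3)*(-376) = -92120/3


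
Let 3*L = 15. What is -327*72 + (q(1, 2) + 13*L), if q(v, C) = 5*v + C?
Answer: -23472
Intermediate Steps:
L = 5 (L = (1/3)*15 = 5)
q(v, C) = C + 5*v
-327*72 + (q(1, 2) + 13*L) = -327*72 + ((2 + 5*1) + 13*5) = -23544 + ((2 + 5) + 65) = -23544 + (7 + 65) = -23544 + 72 = -23472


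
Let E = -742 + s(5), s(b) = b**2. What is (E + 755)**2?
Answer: 1444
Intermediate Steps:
E = -717 (E = -742 + 5**2 = -742 + 25 = -717)
(E + 755)**2 = (-717 + 755)**2 = 38**2 = 1444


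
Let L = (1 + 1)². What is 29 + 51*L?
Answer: 233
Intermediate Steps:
L = 4 (L = 2² = 4)
29 + 51*L = 29 + 51*4 = 29 + 204 = 233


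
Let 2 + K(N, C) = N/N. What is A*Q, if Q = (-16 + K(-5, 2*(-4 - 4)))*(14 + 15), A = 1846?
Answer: -910078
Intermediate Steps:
K(N, C) = -1 (K(N, C) = -2 + N/N = -2 + 1 = -1)
Q = -493 (Q = (-16 - 1)*(14 + 15) = -17*29 = -493)
A*Q = 1846*(-493) = -910078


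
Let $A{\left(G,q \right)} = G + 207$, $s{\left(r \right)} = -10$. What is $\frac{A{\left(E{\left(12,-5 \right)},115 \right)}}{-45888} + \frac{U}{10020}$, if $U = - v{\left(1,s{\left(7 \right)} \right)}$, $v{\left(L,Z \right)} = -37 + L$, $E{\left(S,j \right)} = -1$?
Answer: $- \frac{17173}{19158240} \approx -0.00089638$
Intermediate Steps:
$A{\left(G,q \right)} = 207 + G$
$U = 36$ ($U = - (-37 + 1) = \left(-1\right) \left(-36\right) = 36$)
$\frac{A{\left(E{\left(12,-5 \right)},115 \right)}}{-45888} + \frac{U}{10020} = \frac{207 - 1}{-45888} + \frac{36}{10020} = 206 \left(- \frac{1}{45888}\right) + 36 \cdot \frac{1}{10020} = - \frac{103}{22944} + \frac{3}{835} = - \frac{17173}{19158240}$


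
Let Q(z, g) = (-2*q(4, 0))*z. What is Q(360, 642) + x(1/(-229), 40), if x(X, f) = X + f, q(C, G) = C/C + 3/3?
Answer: -320601/229 ≈ -1400.0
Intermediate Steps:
q(C, G) = 2 (q(C, G) = 1 + 3*(⅓) = 1 + 1 = 2)
Q(z, g) = -4*z (Q(z, g) = (-2*2)*z = -4*z)
Q(360, 642) + x(1/(-229), 40) = -4*360 + (1/(-229) + 40) = -1440 + (-1/229 + 40) = -1440 + 9159/229 = -320601/229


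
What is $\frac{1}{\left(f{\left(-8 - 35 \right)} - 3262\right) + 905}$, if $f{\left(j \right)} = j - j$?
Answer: $- \frac{1}{2357} \approx -0.00042427$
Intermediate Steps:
$f{\left(j \right)} = 0$
$\frac{1}{\left(f{\left(-8 - 35 \right)} - 3262\right) + 905} = \frac{1}{\left(0 - 3262\right) + 905} = \frac{1}{-3262 + 905} = \frac{1}{-2357} = - \frac{1}{2357}$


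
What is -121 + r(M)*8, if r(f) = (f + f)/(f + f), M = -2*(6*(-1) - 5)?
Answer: -113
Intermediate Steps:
M = 22 (M = -2*(-6 - 5) = -2*(-11) = 22)
r(f) = 1 (r(f) = (2*f)/((2*f)) = (2*f)*(1/(2*f)) = 1)
-121 + r(M)*8 = -121 + 1*8 = -121 + 8 = -113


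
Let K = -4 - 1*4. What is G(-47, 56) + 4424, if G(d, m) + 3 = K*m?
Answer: 3973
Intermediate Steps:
K = -8 (K = -4 - 4 = -8)
G(d, m) = -3 - 8*m
G(-47, 56) + 4424 = (-3 - 8*56) + 4424 = (-3 - 448) + 4424 = -451 + 4424 = 3973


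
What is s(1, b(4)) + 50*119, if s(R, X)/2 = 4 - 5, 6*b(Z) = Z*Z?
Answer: 5948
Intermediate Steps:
b(Z) = Z**2/6 (b(Z) = (Z*Z)/6 = Z**2/6)
s(R, X) = -2 (s(R, X) = 2*(4 - 5) = 2*(-1) = -2)
s(1, b(4)) + 50*119 = -2 + 50*119 = -2 + 5950 = 5948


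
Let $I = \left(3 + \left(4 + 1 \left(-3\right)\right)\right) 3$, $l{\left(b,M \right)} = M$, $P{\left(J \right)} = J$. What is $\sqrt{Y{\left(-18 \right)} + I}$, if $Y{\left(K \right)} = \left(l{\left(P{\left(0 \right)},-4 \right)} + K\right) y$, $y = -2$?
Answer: $2 \sqrt{14} \approx 7.4833$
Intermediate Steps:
$I = 12$ ($I = \left(3 + \left(4 - 3\right)\right) 3 = \left(3 + 1\right) 3 = 4 \cdot 3 = 12$)
$Y{\left(K \right)} = 8 - 2 K$ ($Y{\left(K \right)} = \left(-4 + K\right) \left(-2\right) = 8 - 2 K$)
$\sqrt{Y{\left(-18 \right)} + I} = \sqrt{\left(8 - -36\right) + 12} = \sqrt{\left(8 + 36\right) + 12} = \sqrt{44 + 12} = \sqrt{56} = 2 \sqrt{14}$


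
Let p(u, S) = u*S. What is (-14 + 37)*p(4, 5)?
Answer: 460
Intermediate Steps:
p(u, S) = S*u
(-14 + 37)*p(4, 5) = (-14 + 37)*(5*4) = 23*20 = 460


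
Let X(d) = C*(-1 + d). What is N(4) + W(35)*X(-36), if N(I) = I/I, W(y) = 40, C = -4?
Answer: 5921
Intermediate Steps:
N(I) = 1
X(d) = 4 - 4*d (X(d) = -4*(-1 + d) = 4 - 4*d)
N(4) + W(35)*X(-36) = 1 + 40*(4 - 4*(-36)) = 1 + 40*(4 + 144) = 1 + 40*148 = 1 + 5920 = 5921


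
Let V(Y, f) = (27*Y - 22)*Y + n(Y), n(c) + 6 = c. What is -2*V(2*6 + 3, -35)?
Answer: -11508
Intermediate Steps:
n(c) = -6 + c
V(Y, f) = -6 + Y + Y*(-22 + 27*Y) (V(Y, f) = (27*Y - 22)*Y + (-6 + Y) = (-22 + 27*Y)*Y + (-6 + Y) = Y*(-22 + 27*Y) + (-6 + Y) = -6 + Y + Y*(-22 + 27*Y))
-2*V(2*6 + 3, -35) = -2*(-6 - 21*(2*6 + 3) + 27*(2*6 + 3)²) = -2*(-6 - 21*(12 + 3) + 27*(12 + 3)²) = -2*(-6 - 21*15 + 27*15²) = -2*(-6 - 315 + 27*225) = -2*(-6 - 315 + 6075) = -2*5754 = -11508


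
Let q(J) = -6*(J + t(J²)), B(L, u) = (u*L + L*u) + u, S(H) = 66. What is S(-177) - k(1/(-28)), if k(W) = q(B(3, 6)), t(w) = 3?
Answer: 336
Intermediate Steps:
B(L, u) = u + 2*L*u (B(L, u) = (L*u + L*u) + u = 2*L*u + u = u + 2*L*u)
q(J) = -18 - 6*J (q(J) = -6*(J + 3) = -6*(3 + J) = -18 - 6*J)
k(W) = -270 (k(W) = -18 - 36*(1 + 2*3) = -18 - 36*(1 + 6) = -18 - 36*7 = -18 - 6*42 = -18 - 252 = -270)
S(-177) - k(1/(-28)) = 66 - 1*(-270) = 66 + 270 = 336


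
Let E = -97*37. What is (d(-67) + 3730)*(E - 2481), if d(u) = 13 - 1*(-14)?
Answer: -22804990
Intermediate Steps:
d(u) = 27 (d(u) = 13 + 14 = 27)
E = -3589
(d(-67) + 3730)*(E - 2481) = (27 + 3730)*(-3589 - 2481) = 3757*(-6070) = -22804990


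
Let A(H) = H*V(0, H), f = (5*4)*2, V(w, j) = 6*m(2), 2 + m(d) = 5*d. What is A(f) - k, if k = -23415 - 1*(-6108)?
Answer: 19227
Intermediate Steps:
m(d) = -2 + 5*d
V(w, j) = 48 (V(w, j) = 6*(-2 + 5*2) = 6*(-2 + 10) = 6*8 = 48)
f = 40 (f = 20*2 = 40)
A(H) = 48*H (A(H) = H*48 = 48*H)
k = -17307 (k = -23415 + 6108 = -17307)
A(f) - k = 48*40 - 1*(-17307) = 1920 + 17307 = 19227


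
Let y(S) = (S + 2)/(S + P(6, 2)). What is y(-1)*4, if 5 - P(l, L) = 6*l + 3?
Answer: -4/35 ≈ -0.11429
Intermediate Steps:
P(l, L) = 2 - 6*l (P(l, L) = 5 - (6*l + 3) = 5 - (3 + 6*l) = 5 + (-3 - 6*l) = 2 - 6*l)
y(S) = (2 + S)/(-34 + S) (y(S) = (S + 2)/(S + (2 - 6*6)) = (2 + S)/(S + (2 - 36)) = (2 + S)/(S - 34) = (2 + S)/(-34 + S))
y(-1)*4 = ((2 - 1)/(-34 - 1))*4 = (1/(-35))*4 = -1/35*1*4 = -1/35*4 = -4/35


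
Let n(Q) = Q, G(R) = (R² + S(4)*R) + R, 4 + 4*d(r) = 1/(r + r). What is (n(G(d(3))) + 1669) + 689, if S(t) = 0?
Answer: 1358185/576 ≈ 2358.0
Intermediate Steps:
d(r) = -1 + 1/(8*r) (d(r) = -1 + 1/(4*(r + r)) = -1 + 1/(4*((2*r))) = -1 + (1/(2*r))/4 = -1 + 1/(8*r))
G(R) = R + R² (G(R) = (R² + 0*R) + R = (R² + 0) + R = R² + R = R + R²)
(n(G(d(3))) + 1669) + 689 = (((⅛ - 1*3)/3)*(1 + (⅛ - 1*3)/3) + 1669) + 689 = (((⅛ - 3)/3)*(1 + (⅛ - 3)/3) + 1669) + 689 = (((⅓)*(-23/8))*(1 + (⅓)*(-23/8)) + 1669) + 689 = (-23*(1 - 23/24)/24 + 1669) + 689 = (-23/24*1/24 + 1669) + 689 = (-23/576 + 1669) + 689 = 961321/576 + 689 = 1358185/576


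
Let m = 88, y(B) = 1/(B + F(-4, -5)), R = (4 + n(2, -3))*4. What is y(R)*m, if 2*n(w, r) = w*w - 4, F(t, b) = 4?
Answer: 22/5 ≈ 4.4000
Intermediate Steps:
n(w, r) = -2 + w²/2 (n(w, r) = (w*w - 4)/2 = (w² - 4)/2 = (-4 + w²)/2 = -2 + w²/2)
R = 16 (R = (4 + (-2 + (½)*2²))*4 = (4 + (-2 + (½)*4))*4 = (4 + (-2 + 2))*4 = (4 + 0)*4 = 4*4 = 16)
y(B) = 1/(4 + B) (y(B) = 1/(B + 4) = 1/(4 + B))
y(R)*m = 88/(4 + 16) = 88/20 = (1/20)*88 = 22/5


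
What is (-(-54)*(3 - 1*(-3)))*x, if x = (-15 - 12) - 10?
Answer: -11988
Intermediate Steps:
x = -37 (x = -27 - 10 = -37)
(-(-54)*(3 - 1*(-3)))*x = -(-54)*(3 - 1*(-3))*(-37) = -(-54)*(3 + 3)*(-37) = -(-54)*6*(-37) = -27*(-12)*(-37) = 324*(-37) = -11988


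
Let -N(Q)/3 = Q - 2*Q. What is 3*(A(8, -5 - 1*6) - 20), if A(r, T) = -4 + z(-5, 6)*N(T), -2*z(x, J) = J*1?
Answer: 225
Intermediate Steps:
N(Q) = 3*Q (N(Q) = -3*(Q - 2*Q) = -(-3)*Q = 3*Q)
z(x, J) = -J/2
A(r, T) = -4 - 9*T (A(r, T) = -4 + (-½*6)*(3*T) = -4 - 9*T)
3*(A(8, -5 - 1*6) - 20) = 3*((-4 - 9*(-5 - 1*6)) - 20) = 3*((-4 - 9*(-5 - 6)) - 20) = 3*((-4 - 9*(-11)) - 20) = 3*((-4 + 99) - 20) = 3*(95 - 20) = 3*75 = 225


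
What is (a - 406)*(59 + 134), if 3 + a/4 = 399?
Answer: 227354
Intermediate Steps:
a = 1584 (a = -12 + 4*399 = -12 + 1596 = 1584)
(a - 406)*(59 + 134) = (1584 - 406)*(59 + 134) = 1178*193 = 227354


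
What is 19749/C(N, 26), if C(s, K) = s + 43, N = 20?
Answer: 6583/21 ≈ 313.48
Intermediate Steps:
C(s, K) = 43 + s
19749/C(N, 26) = 19749/(43 + 20) = 19749/63 = 19749*(1/63) = 6583/21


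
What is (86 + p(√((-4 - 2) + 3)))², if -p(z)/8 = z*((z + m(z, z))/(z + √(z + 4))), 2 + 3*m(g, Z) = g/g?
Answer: 4*(36 + 129*√(4 + I*√3) + 133*I*√3)²/(9*(√(4 + I*√3) + I*√3)²) ≈ 8567.9 - 888.26*I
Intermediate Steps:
m(g, Z) = -⅓ (m(g, Z) = -⅔ + (g/g)/3 = -⅔ + (⅓)*1 = -⅔ + ⅓ = -⅓)
p(z) = -8*z*(-⅓ + z)/(z + √(4 + z)) (p(z) = -8*z*(z - ⅓)/(z + √(z + 4)) = -8*z*(-⅓ + z)/(z + √(4 + z)))
(86 + p(√((-4 - 2) + 3)))² = (86 + 8*√((-4 - 2) + 3)*(1 - 3*√((-4 - 2) + 3))/(3*(√((-4 - 2) + 3) + √(4 + √((-4 - 2) + 3)))))² = (86 + 8*√(-6 + 3)*(1 - 3*√(-6 + 3))/(3*(√(-6 + 3) + √(4 + √(-6 + 3)))))² = (86 + 8*√(-3)*(1 - 3*I*√3)/(3*(√(-3) + √(4 + √(-3)))))² = (86 + 8*(I*√3)*(1 - 3*I*√3)/(3*(I*√3 + √(4 + I*√3))))² = (86 + 8*(I*√3)*(1 - 3*I*√3)/(3*(√(4 + I*√3) + I*√3)))² = (86 + 8*I*√3*(1 - 3*I*√3)/(3*(√(4 + I*√3) + I*√3)))²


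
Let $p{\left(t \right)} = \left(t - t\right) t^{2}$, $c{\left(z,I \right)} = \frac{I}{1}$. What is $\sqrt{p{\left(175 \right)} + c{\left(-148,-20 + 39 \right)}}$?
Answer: $\sqrt{19} \approx 4.3589$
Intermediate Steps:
$c{\left(z,I \right)} = I$ ($c{\left(z,I \right)} = I 1 = I$)
$p{\left(t \right)} = 0$ ($p{\left(t \right)} = 0 t^{2} = 0$)
$\sqrt{p{\left(175 \right)} + c{\left(-148,-20 + 39 \right)}} = \sqrt{0 + \left(-20 + 39\right)} = \sqrt{0 + 19} = \sqrt{19}$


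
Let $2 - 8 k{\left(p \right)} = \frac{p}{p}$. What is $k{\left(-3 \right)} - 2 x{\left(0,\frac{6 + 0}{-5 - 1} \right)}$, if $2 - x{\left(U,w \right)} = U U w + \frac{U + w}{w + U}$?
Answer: $- \frac{15}{8} \approx -1.875$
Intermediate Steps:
$k{\left(p \right)} = \frac{1}{8}$ ($k{\left(p \right)} = \frac{1}{4} - \frac{p \frac{1}{p}}{8} = \frac{1}{4} - \frac{1}{8} = \frac{1}{8}$)
$x{\left(U,w \right)} = 1 - w U^{2}$ ($x{\left(U,w \right)} = 2 - \left(U U w + \frac{U + w}{w + U}\right) = 2 - \left(U^{2} w + \frac{U + w}{U + w}\right) = 2 - \left(w U^{2} + 1\right) = 2 - \left(1 + w U^{2}\right) = 1 - w U^{2}$)
$k{\left(-3 \right)} - 2 x{\left(0,\frac{6 + 0}{-5 - 1} \right)} = \frac{1}{8} - 2 \left(1 - \frac{6 + 0}{-5 - 1} \cdot 0^{2}\right) = \frac{1}{8} - 2 \left(1 - \frac{6}{-6} \cdot 0\right) = \frac{1}{8} - 2 \left(1 - 6 \left(- \frac{1}{6}\right) 0\right) = \frac{1}{8} - 2 \left(1 - \left(-1\right) 0\right) = \frac{1}{8} - 2 \left(1 + 0\right) = \frac{1}{8} - 2 = - \frac{15}{8}$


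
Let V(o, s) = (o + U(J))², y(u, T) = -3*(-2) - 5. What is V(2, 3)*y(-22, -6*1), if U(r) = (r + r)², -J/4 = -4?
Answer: 1052676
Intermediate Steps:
J = 16 (J = -4*(-4) = 16)
U(r) = 4*r² (U(r) = (2*r)² = 4*r²)
y(u, T) = 1 (y(u, T) = 6 - 5 = 1)
V(o, s) = (1024 + o)² (V(o, s) = (o + 4*16²)² = (o + 4*256)² = (o + 1024)² = (1024 + o)²)
V(2, 3)*y(-22, -6*1) = (1024 + 2)²*1 = 1026²*1 = 1052676*1 = 1052676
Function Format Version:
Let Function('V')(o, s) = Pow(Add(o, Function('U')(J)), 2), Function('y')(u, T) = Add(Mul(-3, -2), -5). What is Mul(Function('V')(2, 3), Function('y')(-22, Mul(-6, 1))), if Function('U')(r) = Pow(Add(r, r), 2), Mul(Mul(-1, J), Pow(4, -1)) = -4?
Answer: 1052676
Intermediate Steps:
J = 16 (J = Mul(-4, -4) = 16)
Function('U')(r) = Mul(4, Pow(r, 2)) (Function('U')(r) = Pow(Mul(2, r), 2) = Mul(4, Pow(r, 2)))
Function('y')(u, T) = 1 (Function('y')(u, T) = Add(6, -5) = 1)
Function('V')(o, s) = Pow(Add(1024, o), 2) (Function('V')(o, s) = Pow(Add(o, Mul(4, Pow(16, 2))), 2) = Pow(Add(o, Mul(4, 256)), 2) = Pow(Add(o, 1024), 2) = Pow(Add(1024, o), 2))
Mul(Function('V')(2, 3), Function('y')(-22, Mul(-6, 1))) = Mul(Pow(Add(1024, 2), 2), 1) = Mul(Pow(1026, 2), 1) = Mul(1052676, 1) = 1052676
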